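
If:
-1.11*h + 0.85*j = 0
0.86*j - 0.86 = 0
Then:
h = 0.77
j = 1.00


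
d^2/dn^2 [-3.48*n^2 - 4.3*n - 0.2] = -6.96000000000000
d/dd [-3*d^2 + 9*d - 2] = 9 - 6*d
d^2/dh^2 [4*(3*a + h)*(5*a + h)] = 8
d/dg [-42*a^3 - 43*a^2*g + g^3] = -43*a^2 + 3*g^2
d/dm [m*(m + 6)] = 2*m + 6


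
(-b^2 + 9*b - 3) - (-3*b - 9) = -b^2 + 12*b + 6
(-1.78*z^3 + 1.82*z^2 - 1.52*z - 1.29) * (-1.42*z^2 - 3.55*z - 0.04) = 2.5276*z^5 + 3.7346*z^4 - 4.2314*z^3 + 7.155*z^2 + 4.6403*z + 0.0516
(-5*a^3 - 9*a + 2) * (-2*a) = 10*a^4 + 18*a^2 - 4*a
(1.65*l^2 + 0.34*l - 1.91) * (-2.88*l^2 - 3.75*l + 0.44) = -4.752*l^4 - 7.1667*l^3 + 4.9518*l^2 + 7.3121*l - 0.8404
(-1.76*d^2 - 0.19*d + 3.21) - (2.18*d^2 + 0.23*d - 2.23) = -3.94*d^2 - 0.42*d + 5.44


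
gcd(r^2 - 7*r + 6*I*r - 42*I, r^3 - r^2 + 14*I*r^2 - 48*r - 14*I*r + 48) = r + 6*I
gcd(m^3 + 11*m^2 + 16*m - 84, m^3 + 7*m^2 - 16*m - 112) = m + 7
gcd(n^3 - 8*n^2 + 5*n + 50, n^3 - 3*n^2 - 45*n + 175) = n^2 - 10*n + 25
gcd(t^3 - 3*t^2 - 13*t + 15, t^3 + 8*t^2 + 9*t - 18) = t^2 + 2*t - 3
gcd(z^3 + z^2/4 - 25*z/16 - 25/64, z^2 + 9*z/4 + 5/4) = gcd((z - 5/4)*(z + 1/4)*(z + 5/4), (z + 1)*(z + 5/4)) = z + 5/4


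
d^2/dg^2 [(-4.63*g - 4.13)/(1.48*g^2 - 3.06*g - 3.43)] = ((2.96*g - 3.06)*(4.63*g + 4.13)*(5.92*g - 6.12) + (41.1144*g - 16.1108)*(-1.48*g^2 + 3.06*g + 3.43))/(-1.48*g^2 + 3.06*g + 3.43)^3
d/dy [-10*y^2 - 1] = -20*y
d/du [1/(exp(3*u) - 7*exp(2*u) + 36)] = (14 - 3*exp(u))*exp(2*u)/(exp(3*u) - 7*exp(2*u) + 36)^2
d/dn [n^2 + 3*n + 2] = 2*n + 3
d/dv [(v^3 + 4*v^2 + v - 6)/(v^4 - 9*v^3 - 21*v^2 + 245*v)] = (-v^5 - 15*v^4 - 93*v^3 - 119*v^2 + 6*v - 210)/(v^2*(v^5 - 11*v^4 - 38*v^3 + 602*v^2 + 245*v - 8575))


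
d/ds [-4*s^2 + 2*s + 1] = 2 - 8*s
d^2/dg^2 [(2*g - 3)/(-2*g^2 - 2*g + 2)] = (-(2*g - 3)*(2*g + 1)^2 + (6*g - 1)*(g^2 + g - 1))/(g^2 + g - 1)^3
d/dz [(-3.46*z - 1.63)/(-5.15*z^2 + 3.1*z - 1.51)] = (-17.819*z^2 - 16.789*z + 10.2776)/(26.5225*z^4 - 31.93*z^3 + 25.163*z^2 - 9.362*z + 2.2801)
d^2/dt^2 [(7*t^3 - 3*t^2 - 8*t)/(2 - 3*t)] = 6*(-21*t^3 + 42*t^2 - 28*t + 20)/(27*t^3 - 54*t^2 + 36*t - 8)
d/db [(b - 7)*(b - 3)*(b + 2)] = 3*b^2 - 16*b + 1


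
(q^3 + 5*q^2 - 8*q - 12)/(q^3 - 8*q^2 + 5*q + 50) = (q^3 + 5*q^2 - 8*q - 12)/(q^3 - 8*q^2 + 5*q + 50)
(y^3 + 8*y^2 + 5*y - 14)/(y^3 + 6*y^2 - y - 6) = (y^2 + 9*y + 14)/(y^2 + 7*y + 6)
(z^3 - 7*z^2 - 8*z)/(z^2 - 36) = z*(z^2 - 7*z - 8)/(z^2 - 36)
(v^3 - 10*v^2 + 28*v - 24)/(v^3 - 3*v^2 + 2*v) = (v^2 - 8*v + 12)/(v*(v - 1))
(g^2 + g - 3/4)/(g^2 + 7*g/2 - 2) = (g + 3/2)/(g + 4)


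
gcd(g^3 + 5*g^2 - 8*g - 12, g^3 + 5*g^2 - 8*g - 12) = g^3 + 5*g^2 - 8*g - 12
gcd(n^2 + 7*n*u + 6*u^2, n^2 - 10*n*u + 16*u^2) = 1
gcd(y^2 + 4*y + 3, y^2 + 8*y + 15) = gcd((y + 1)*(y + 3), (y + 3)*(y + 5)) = y + 3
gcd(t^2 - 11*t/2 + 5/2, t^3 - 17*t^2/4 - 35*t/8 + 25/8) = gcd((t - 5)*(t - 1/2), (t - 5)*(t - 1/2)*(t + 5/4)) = t^2 - 11*t/2 + 5/2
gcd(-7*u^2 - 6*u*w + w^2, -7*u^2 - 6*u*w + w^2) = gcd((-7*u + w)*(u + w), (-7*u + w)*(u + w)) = 7*u^2 + 6*u*w - w^2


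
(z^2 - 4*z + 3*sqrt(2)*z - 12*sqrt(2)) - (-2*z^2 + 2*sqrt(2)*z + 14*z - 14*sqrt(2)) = 3*z^2 - 18*z + sqrt(2)*z + 2*sqrt(2)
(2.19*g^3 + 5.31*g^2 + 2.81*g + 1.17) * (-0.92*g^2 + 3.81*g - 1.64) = -2.0148*g^5 + 3.4587*g^4 + 14.0543*g^3 + 0.921300000000002*g^2 - 0.1507*g - 1.9188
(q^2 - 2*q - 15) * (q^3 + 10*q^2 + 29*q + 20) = q^5 + 8*q^4 - 6*q^3 - 188*q^2 - 475*q - 300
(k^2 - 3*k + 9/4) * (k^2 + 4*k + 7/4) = k^4 + k^3 - 8*k^2 + 15*k/4 + 63/16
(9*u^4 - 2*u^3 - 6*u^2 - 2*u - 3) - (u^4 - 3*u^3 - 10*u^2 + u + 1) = 8*u^4 + u^3 + 4*u^2 - 3*u - 4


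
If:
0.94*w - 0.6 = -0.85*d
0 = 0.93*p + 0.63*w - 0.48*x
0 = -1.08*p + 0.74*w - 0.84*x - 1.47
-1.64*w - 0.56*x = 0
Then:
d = 0.41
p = -0.58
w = 0.26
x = -0.77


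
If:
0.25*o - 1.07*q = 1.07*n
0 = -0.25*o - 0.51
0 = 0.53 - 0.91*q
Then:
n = -1.06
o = -2.04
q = 0.58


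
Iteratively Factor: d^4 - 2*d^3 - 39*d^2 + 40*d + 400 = (d + 4)*(d^3 - 6*d^2 - 15*d + 100) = (d - 5)*(d + 4)*(d^2 - d - 20) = (d - 5)^2*(d + 4)*(d + 4)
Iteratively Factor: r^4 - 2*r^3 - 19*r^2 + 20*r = (r - 5)*(r^3 + 3*r^2 - 4*r) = r*(r - 5)*(r^2 + 3*r - 4) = r*(r - 5)*(r - 1)*(r + 4)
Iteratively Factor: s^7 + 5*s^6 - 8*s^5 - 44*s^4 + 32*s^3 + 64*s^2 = (s + 4)*(s^6 + s^5 - 12*s^4 + 4*s^3 + 16*s^2) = s*(s + 4)*(s^5 + s^4 - 12*s^3 + 4*s^2 + 16*s) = s*(s + 1)*(s + 4)*(s^4 - 12*s^2 + 16*s) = s*(s - 2)*(s + 1)*(s + 4)*(s^3 + 2*s^2 - 8*s) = s*(s - 2)*(s + 1)*(s + 4)^2*(s^2 - 2*s) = s^2*(s - 2)*(s + 1)*(s + 4)^2*(s - 2)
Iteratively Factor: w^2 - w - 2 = (w + 1)*(w - 2)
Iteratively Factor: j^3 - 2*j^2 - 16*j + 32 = (j + 4)*(j^2 - 6*j + 8) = (j - 4)*(j + 4)*(j - 2)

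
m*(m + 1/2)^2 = m^3 + m^2 + m/4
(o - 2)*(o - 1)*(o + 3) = o^3 - 7*o + 6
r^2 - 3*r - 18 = (r - 6)*(r + 3)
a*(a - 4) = a^2 - 4*a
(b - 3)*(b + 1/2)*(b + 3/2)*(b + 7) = b^4 + 6*b^3 - 49*b^2/4 - 39*b - 63/4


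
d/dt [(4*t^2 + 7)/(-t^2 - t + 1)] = (-4*t^2 + 22*t + 7)/(t^4 + 2*t^3 - t^2 - 2*t + 1)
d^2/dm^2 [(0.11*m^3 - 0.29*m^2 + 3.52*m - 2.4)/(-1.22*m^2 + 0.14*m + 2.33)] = (4.44089209850063e-16*m^5 - 11.008956*m^3 + 26.163792*m^2 - 66.078306*m + 19.18377)/(1.815848*m^6 - 0.625128*m^5 - 10.33218*m^4 + 2.38504*m^3 + 19.73277*m^2 - 2.280138*m - 12.649337)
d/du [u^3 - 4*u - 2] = 3*u^2 - 4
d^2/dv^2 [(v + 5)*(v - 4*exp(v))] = -4*v*exp(v) - 28*exp(v) + 2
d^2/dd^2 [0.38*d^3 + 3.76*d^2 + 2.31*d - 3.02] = 2.28*d + 7.52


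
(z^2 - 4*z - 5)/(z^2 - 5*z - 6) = (z - 5)/(z - 6)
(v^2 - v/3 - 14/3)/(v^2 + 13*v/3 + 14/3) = (3*v - 7)/(3*v + 7)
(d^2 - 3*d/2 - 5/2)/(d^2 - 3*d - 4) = (d - 5/2)/(d - 4)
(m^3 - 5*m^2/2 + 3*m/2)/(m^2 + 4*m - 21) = m*(2*m^2 - 5*m + 3)/(2*(m^2 + 4*m - 21))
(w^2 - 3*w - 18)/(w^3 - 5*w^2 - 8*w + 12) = (w + 3)/(w^2 + w - 2)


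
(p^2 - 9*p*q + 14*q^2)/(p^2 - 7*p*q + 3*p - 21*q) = (p - 2*q)/(p + 3)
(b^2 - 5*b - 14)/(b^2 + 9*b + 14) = (b - 7)/(b + 7)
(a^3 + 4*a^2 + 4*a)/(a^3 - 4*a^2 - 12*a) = (a + 2)/(a - 6)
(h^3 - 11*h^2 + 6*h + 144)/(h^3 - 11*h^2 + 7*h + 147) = (h^2 - 14*h + 48)/(h^2 - 14*h + 49)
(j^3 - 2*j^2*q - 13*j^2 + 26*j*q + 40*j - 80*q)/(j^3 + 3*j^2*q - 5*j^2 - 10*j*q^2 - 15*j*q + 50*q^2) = (j - 8)/(j + 5*q)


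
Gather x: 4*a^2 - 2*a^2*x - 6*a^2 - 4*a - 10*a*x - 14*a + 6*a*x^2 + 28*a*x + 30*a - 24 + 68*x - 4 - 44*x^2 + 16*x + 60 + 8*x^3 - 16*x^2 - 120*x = -2*a^2 + 12*a + 8*x^3 + x^2*(6*a - 60) + x*(-2*a^2 + 18*a - 36) + 32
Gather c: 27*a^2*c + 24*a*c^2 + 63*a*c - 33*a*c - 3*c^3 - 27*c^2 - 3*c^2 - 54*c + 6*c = -3*c^3 + c^2*(24*a - 30) + c*(27*a^2 + 30*a - 48)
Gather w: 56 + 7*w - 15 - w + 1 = 6*w + 42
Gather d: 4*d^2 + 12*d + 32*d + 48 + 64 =4*d^2 + 44*d + 112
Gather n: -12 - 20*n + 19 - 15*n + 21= 28 - 35*n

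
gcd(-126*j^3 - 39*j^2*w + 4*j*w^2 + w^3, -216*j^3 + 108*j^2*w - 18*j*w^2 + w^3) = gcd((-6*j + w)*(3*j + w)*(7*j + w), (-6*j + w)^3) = -6*j + w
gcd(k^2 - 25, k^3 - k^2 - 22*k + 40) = k + 5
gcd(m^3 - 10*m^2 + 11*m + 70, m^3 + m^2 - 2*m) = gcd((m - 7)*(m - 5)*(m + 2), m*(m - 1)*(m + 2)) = m + 2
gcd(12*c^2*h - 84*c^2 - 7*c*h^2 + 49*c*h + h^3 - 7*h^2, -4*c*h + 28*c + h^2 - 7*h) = 4*c*h - 28*c - h^2 + 7*h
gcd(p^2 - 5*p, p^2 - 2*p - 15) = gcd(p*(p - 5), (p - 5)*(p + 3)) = p - 5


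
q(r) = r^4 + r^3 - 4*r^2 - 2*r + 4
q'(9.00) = 3085.00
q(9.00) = 6952.00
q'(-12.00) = -6386.00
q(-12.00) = 18460.00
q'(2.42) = 52.90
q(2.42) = 24.20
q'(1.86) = 19.24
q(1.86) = 4.85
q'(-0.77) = 4.11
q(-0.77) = 3.06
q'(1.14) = -1.30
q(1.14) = -0.31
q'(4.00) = 270.00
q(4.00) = 252.00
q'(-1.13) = 5.10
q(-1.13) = 1.34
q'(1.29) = 1.26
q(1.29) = -0.32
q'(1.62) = 9.92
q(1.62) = 1.40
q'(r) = 4*r^3 + 3*r^2 - 8*r - 2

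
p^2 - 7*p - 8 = (p - 8)*(p + 1)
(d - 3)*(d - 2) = d^2 - 5*d + 6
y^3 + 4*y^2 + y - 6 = (y - 1)*(y + 2)*(y + 3)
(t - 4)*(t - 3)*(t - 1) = t^3 - 8*t^2 + 19*t - 12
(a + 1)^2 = a^2 + 2*a + 1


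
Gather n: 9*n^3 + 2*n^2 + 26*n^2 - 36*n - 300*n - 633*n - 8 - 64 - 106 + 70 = 9*n^3 + 28*n^2 - 969*n - 108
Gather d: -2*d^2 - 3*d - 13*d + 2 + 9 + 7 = -2*d^2 - 16*d + 18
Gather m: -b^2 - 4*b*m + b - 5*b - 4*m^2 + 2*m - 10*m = -b^2 - 4*b - 4*m^2 + m*(-4*b - 8)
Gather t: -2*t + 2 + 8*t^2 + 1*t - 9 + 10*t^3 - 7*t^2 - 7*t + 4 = 10*t^3 + t^2 - 8*t - 3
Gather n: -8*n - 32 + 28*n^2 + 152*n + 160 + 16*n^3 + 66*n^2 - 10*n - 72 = 16*n^3 + 94*n^2 + 134*n + 56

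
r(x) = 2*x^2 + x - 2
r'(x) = 4*x + 1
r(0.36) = -1.38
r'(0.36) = 2.44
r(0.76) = -0.08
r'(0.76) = 4.04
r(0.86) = 0.34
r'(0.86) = 4.44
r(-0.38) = -2.09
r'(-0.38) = -0.52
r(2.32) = 11.08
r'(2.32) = 10.28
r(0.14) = -1.82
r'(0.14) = 1.56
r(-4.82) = 39.64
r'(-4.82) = -18.28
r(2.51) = 13.11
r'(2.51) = 11.04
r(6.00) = 76.00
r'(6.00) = 25.00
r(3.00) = 19.00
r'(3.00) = 13.00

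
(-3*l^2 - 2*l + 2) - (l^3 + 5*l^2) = -l^3 - 8*l^2 - 2*l + 2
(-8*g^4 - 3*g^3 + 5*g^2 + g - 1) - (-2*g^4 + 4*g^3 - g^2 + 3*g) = -6*g^4 - 7*g^3 + 6*g^2 - 2*g - 1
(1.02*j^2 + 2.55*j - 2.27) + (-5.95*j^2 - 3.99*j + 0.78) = -4.93*j^2 - 1.44*j - 1.49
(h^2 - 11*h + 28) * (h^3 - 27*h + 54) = h^5 - 11*h^4 + h^3 + 351*h^2 - 1350*h + 1512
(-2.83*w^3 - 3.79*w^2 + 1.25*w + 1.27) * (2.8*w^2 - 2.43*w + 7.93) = -7.924*w^5 - 3.7351*w^4 - 9.7322*w^3 - 29.5362*w^2 + 6.8264*w + 10.0711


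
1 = 1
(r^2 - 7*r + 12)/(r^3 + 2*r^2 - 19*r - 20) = (r - 3)/(r^2 + 6*r + 5)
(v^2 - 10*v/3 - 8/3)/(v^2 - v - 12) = (v + 2/3)/(v + 3)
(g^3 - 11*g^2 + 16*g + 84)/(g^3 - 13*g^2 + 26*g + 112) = (g - 6)/(g - 8)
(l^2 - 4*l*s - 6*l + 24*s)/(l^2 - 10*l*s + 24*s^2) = (6 - l)/(-l + 6*s)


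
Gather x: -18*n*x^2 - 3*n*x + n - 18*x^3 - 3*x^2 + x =n - 18*x^3 + x^2*(-18*n - 3) + x*(1 - 3*n)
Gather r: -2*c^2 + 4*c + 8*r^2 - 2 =-2*c^2 + 4*c + 8*r^2 - 2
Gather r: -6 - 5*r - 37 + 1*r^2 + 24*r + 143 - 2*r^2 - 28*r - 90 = -r^2 - 9*r + 10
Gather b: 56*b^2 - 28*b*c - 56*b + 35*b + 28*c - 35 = 56*b^2 + b*(-28*c - 21) + 28*c - 35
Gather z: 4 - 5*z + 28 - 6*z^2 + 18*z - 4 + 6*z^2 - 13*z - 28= 0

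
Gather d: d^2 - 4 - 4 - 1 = d^2 - 9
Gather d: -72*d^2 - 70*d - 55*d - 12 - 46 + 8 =-72*d^2 - 125*d - 50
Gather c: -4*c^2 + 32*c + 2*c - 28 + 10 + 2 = -4*c^2 + 34*c - 16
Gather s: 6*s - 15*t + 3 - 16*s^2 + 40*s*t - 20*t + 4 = -16*s^2 + s*(40*t + 6) - 35*t + 7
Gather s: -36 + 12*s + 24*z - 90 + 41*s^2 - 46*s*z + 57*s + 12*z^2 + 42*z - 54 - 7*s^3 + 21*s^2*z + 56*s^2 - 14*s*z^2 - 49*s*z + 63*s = -7*s^3 + s^2*(21*z + 97) + s*(-14*z^2 - 95*z + 132) + 12*z^2 + 66*z - 180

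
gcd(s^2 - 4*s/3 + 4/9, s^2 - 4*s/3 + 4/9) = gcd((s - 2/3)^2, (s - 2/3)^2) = s^2 - 4*s/3 + 4/9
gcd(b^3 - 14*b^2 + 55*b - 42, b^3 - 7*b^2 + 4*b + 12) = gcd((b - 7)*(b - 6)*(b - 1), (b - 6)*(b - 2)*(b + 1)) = b - 6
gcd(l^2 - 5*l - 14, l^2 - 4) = l + 2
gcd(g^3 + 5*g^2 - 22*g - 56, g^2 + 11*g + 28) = g + 7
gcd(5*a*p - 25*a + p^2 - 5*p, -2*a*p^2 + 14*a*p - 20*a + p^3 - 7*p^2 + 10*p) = p - 5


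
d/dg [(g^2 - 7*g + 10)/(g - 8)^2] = 9*(4 - g)/(g^3 - 24*g^2 + 192*g - 512)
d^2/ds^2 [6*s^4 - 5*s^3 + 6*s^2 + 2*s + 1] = 72*s^2 - 30*s + 12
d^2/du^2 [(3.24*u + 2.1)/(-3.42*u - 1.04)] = -26.076816/(3.42*u + 1.04)^3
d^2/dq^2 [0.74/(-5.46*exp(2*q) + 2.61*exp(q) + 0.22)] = (0.74*(10.92*exp(q) - 2.61)*(21.84*exp(q) - 5.22)*exp(q) + (16.1616*exp(q) - 1.9314)*(-5.46*exp(2*q) + 2.61*exp(q) + 0.22))*exp(q)/(-5.46*exp(2*q) + 2.61*exp(q) + 0.22)^3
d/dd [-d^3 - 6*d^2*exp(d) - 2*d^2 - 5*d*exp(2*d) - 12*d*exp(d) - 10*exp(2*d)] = -6*d^2*exp(d) - 3*d^2 - 10*d*exp(2*d) - 24*d*exp(d) - 4*d - 25*exp(2*d) - 12*exp(d)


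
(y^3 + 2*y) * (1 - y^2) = -y^5 - y^3 + 2*y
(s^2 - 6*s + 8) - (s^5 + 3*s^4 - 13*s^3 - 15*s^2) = -s^5 - 3*s^4 + 13*s^3 + 16*s^2 - 6*s + 8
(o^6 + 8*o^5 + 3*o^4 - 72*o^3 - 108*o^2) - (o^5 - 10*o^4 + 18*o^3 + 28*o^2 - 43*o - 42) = o^6 + 7*o^5 + 13*o^4 - 90*o^3 - 136*o^2 + 43*o + 42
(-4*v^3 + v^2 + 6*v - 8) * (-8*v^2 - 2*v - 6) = 32*v^5 - 26*v^3 + 46*v^2 - 20*v + 48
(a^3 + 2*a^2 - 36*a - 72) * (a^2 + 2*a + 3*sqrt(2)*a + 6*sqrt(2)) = a^5 + 4*a^4 + 3*sqrt(2)*a^4 - 32*a^3 + 12*sqrt(2)*a^3 - 144*a^2 - 96*sqrt(2)*a^2 - 432*sqrt(2)*a - 144*a - 432*sqrt(2)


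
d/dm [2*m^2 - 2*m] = 4*m - 2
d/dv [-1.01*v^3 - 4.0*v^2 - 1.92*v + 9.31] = -3.03*v^2 - 8.0*v - 1.92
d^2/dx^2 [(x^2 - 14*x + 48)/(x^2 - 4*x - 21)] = 2*(-10*x^3 + 207*x^2 - 1458*x + 3393)/(x^6 - 12*x^5 - 15*x^4 + 440*x^3 + 315*x^2 - 5292*x - 9261)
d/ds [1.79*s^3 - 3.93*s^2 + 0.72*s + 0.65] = 5.37*s^2 - 7.86*s + 0.72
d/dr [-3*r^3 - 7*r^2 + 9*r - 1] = -9*r^2 - 14*r + 9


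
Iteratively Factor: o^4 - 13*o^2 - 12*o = (o - 4)*(o^3 + 4*o^2 + 3*o) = o*(o - 4)*(o^2 + 4*o + 3) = o*(o - 4)*(o + 3)*(o + 1)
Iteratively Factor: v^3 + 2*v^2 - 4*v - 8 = (v + 2)*(v^2 - 4) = (v + 2)^2*(v - 2)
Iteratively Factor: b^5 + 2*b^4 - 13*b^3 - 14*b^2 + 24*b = (b)*(b^4 + 2*b^3 - 13*b^2 - 14*b + 24) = b*(b + 4)*(b^3 - 2*b^2 - 5*b + 6) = b*(b - 1)*(b + 4)*(b^2 - b - 6) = b*(b - 3)*(b - 1)*(b + 4)*(b + 2)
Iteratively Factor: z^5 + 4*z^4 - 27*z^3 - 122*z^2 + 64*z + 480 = (z - 5)*(z^4 + 9*z^3 + 18*z^2 - 32*z - 96) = (z - 5)*(z + 4)*(z^3 + 5*z^2 - 2*z - 24) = (z - 5)*(z + 4)^2*(z^2 + z - 6) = (z - 5)*(z - 2)*(z + 4)^2*(z + 3)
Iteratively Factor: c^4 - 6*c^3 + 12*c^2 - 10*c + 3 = (c - 1)*(c^3 - 5*c^2 + 7*c - 3) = (c - 1)^2*(c^2 - 4*c + 3) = (c - 1)^3*(c - 3)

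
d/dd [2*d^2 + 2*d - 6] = 4*d + 2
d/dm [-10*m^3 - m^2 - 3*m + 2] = -30*m^2 - 2*m - 3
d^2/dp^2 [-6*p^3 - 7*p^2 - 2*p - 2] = -36*p - 14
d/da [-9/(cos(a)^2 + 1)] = -36*sin(2*a)/(cos(2*a) + 3)^2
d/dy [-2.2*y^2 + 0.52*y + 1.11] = 0.52 - 4.4*y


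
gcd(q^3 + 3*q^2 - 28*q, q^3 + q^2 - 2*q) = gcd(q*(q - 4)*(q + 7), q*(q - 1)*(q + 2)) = q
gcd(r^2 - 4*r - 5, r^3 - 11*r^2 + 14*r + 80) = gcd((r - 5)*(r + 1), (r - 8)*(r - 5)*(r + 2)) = r - 5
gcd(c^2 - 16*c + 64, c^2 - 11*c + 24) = c - 8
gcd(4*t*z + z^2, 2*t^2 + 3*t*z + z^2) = 1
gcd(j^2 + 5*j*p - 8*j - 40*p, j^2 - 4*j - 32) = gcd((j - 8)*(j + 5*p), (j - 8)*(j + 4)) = j - 8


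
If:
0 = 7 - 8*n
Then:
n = 7/8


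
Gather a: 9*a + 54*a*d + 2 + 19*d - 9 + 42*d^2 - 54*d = a*(54*d + 9) + 42*d^2 - 35*d - 7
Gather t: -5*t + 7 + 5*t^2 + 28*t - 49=5*t^2 + 23*t - 42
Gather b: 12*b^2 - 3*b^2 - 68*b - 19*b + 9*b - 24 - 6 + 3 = 9*b^2 - 78*b - 27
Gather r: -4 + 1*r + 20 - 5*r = 16 - 4*r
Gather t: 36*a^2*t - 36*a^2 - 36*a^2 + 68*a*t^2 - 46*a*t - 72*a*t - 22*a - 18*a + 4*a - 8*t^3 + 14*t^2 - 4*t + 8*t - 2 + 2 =-72*a^2 - 36*a - 8*t^3 + t^2*(68*a + 14) + t*(36*a^2 - 118*a + 4)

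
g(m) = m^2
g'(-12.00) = -24.00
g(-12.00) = 144.00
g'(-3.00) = -6.00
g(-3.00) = 9.00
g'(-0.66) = -1.32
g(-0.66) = 0.44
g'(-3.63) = -7.26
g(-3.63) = 13.18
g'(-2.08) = -4.16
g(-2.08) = 4.33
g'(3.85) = 7.70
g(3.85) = 14.82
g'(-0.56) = -1.12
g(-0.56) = 0.31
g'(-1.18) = -2.36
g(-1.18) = 1.39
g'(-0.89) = -1.78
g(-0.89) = 0.79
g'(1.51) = 3.02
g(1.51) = 2.28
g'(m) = 2*m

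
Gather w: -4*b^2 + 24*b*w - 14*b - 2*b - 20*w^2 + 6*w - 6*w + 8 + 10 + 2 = -4*b^2 + 24*b*w - 16*b - 20*w^2 + 20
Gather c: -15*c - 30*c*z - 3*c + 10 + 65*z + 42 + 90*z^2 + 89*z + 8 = c*(-30*z - 18) + 90*z^2 + 154*z + 60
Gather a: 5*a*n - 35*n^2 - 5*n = 5*a*n - 35*n^2 - 5*n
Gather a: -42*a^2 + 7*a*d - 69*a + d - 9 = -42*a^2 + a*(7*d - 69) + d - 9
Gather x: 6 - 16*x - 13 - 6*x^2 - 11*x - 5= -6*x^2 - 27*x - 12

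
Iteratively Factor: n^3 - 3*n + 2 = (n + 2)*(n^2 - 2*n + 1) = (n - 1)*(n + 2)*(n - 1)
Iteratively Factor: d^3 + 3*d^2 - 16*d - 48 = (d + 3)*(d^2 - 16) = (d + 3)*(d + 4)*(d - 4)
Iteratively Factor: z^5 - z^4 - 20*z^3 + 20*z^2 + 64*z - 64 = (z - 4)*(z^4 + 3*z^3 - 8*z^2 - 12*z + 16) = (z - 4)*(z - 2)*(z^3 + 5*z^2 + 2*z - 8) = (z - 4)*(z - 2)*(z - 1)*(z^2 + 6*z + 8) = (z - 4)*(z - 2)*(z - 1)*(z + 2)*(z + 4)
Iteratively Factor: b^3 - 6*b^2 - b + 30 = (b + 2)*(b^2 - 8*b + 15) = (b - 3)*(b + 2)*(b - 5)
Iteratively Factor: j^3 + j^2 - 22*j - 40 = (j - 5)*(j^2 + 6*j + 8) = (j - 5)*(j + 2)*(j + 4)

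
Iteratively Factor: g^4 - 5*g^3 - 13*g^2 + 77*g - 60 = (g - 3)*(g^3 - 2*g^2 - 19*g + 20) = (g - 3)*(g - 1)*(g^2 - g - 20) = (g - 3)*(g - 1)*(g + 4)*(g - 5)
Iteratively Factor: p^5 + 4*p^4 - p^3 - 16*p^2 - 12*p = (p + 1)*(p^4 + 3*p^3 - 4*p^2 - 12*p) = (p - 2)*(p + 1)*(p^3 + 5*p^2 + 6*p) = (p - 2)*(p + 1)*(p + 3)*(p^2 + 2*p) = p*(p - 2)*(p + 1)*(p + 3)*(p + 2)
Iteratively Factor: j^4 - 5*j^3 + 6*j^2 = (j - 2)*(j^3 - 3*j^2) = j*(j - 2)*(j^2 - 3*j) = j*(j - 3)*(j - 2)*(j)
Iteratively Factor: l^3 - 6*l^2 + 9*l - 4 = (l - 1)*(l^2 - 5*l + 4) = (l - 4)*(l - 1)*(l - 1)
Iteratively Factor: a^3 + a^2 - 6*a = (a - 2)*(a^2 + 3*a) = (a - 2)*(a + 3)*(a)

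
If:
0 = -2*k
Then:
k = 0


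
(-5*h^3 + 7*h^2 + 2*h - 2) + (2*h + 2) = -5*h^3 + 7*h^2 + 4*h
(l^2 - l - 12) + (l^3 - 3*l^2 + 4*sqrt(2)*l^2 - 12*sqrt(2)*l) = l^3 - 2*l^2 + 4*sqrt(2)*l^2 - 12*sqrt(2)*l - l - 12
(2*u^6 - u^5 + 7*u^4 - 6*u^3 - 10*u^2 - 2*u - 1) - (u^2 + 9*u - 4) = 2*u^6 - u^5 + 7*u^4 - 6*u^3 - 11*u^2 - 11*u + 3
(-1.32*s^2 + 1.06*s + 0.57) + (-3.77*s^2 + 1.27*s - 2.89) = -5.09*s^2 + 2.33*s - 2.32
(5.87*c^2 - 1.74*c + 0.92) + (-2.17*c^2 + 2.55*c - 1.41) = 3.7*c^2 + 0.81*c - 0.49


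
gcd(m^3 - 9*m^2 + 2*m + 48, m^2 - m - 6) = m^2 - m - 6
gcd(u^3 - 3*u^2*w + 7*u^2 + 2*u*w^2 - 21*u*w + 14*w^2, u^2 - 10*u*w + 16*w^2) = u - 2*w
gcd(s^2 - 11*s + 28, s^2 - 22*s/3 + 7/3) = s - 7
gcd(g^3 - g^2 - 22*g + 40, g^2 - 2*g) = g - 2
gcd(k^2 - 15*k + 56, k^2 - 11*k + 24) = k - 8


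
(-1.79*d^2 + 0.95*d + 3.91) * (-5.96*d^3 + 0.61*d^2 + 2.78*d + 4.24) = 10.6684*d^5 - 6.7539*d^4 - 27.7003*d^3 - 2.5635*d^2 + 14.8978*d + 16.5784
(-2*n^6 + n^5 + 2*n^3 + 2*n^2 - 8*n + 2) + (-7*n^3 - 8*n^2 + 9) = -2*n^6 + n^5 - 5*n^3 - 6*n^2 - 8*n + 11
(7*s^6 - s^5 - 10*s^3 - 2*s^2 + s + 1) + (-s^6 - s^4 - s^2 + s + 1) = 6*s^6 - s^5 - s^4 - 10*s^3 - 3*s^2 + 2*s + 2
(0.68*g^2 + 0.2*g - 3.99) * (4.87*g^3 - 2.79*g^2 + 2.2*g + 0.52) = 3.3116*g^5 - 0.9232*g^4 - 18.4933*g^3 + 11.9257*g^2 - 8.674*g - 2.0748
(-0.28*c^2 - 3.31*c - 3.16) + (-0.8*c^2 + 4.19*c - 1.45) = -1.08*c^2 + 0.88*c - 4.61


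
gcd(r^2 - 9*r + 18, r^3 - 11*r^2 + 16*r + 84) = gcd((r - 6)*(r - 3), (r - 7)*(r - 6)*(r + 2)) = r - 6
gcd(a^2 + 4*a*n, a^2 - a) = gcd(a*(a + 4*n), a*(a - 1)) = a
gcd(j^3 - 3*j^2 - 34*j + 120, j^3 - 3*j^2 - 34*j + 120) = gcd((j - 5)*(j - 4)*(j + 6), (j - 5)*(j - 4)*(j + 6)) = j^3 - 3*j^2 - 34*j + 120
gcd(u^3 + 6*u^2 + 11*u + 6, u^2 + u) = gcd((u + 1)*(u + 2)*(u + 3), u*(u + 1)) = u + 1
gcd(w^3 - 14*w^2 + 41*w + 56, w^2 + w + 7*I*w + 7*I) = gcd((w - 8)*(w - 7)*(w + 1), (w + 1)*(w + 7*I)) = w + 1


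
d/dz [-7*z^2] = -14*z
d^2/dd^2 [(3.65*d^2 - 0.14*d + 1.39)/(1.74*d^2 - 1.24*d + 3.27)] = (14.902752*d^3 - 99.356436*d^2 - 13.214952*d + 65.37971)/(5.268024*d^6 - 11.262672*d^5 + 37.727028*d^4 - 44.238736*d^3 + 70.900794*d^2 - 39.777588*d + 34.965783)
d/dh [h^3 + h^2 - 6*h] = 3*h^2 + 2*h - 6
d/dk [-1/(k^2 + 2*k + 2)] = 2*(k + 1)/(k^2 + 2*k + 2)^2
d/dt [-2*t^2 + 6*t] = 6 - 4*t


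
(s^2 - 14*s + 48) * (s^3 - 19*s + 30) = s^5 - 14*s^4 + 29*s^3 + 296*s^2 - 1332*s + 1440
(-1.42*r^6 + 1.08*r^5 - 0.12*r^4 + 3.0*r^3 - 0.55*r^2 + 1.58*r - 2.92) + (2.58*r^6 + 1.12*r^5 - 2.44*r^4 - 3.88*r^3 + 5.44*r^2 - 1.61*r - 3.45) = 1.16*r^6 + 2.2*r^5 - 2.56*r^4 - 0.88*r^3 + 4.89*r^2 - 0.03*r - 6.37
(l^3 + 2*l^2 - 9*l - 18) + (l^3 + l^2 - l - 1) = 2*l^3 + 3*l^2 - 10*l - 19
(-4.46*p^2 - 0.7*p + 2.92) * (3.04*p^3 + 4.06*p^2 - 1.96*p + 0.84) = -13.5584*p^5 - 20.2356*p^4 + 14.7764*p^3 + 9.4808*p^2 - 6.3112*p + 2.4528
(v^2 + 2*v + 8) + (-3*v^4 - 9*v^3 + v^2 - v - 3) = -3*v^4 - 9*v^3 + 2*v^2 + v + 5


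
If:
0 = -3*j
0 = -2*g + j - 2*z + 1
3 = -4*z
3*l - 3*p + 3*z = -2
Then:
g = 5/4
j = 0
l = p + 1/12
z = -3/4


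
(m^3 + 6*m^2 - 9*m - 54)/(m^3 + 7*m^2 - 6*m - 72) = (m + 3)/(m + 4)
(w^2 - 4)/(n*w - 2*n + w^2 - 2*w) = (w + 2)/(n + w)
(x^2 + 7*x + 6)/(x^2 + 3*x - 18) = (x + 1)/(x - 3)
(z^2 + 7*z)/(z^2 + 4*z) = (z + 7)/(z + 4)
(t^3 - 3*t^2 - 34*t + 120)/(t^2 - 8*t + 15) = (t^2 + 2*t - 24)/(t - 3)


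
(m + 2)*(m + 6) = m^2 + 8*m + 12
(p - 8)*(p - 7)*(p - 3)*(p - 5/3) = p^4 - 59*p^3/3 + 131*p^2 - 1009*p/3 + 280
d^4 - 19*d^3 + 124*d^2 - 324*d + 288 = (d - 8)*(d - 6)*(d - 3)*(d - 2)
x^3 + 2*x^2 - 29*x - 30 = (x - 5)*(x + 1)*(x + 6)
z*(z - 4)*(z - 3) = z^3 - 7*z^2 + 12*z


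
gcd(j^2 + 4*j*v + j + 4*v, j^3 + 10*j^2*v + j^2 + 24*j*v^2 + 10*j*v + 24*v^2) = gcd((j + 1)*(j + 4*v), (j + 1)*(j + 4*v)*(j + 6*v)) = j^2 + 4*j*v + j + 4*v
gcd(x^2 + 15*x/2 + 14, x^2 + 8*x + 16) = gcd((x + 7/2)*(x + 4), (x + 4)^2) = x + 4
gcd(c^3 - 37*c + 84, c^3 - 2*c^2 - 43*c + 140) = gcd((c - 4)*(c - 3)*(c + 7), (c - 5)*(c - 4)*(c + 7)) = c^2 + 3*c - 28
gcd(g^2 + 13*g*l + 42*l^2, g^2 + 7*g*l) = g + 7*l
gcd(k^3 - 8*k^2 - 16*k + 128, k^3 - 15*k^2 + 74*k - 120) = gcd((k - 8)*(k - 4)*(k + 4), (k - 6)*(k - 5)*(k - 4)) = k - 4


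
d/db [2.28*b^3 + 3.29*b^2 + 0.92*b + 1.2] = 6.84*b^2 + 6.58*b + 0.92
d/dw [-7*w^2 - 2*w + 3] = -14*w - 2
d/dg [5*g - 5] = 5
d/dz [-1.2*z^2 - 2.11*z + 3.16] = -2.4*z - 2.11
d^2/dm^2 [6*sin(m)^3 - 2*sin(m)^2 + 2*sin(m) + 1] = -54*sin(m)^3 + 8*sin(m)^2 + 34*sin(m) - 4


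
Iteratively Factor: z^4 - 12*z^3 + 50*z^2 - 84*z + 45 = (z - 1)*(z^3 - 11*z^2 + 39*z - 45) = (z - 3)*(z - 1)*(z^2 - 8*z + 15) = (z - 3)^2*(z - 1)*(z - 5)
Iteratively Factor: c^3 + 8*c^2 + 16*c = (c + 4)*(c^2 + 4*c) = c*(c + 4)*(c + 4)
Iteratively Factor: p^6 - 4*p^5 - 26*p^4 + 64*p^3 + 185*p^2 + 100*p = (p + 4)*(p^5 - 8*p^4 + 6*p^3 + 40*p^2 + 25*p) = p*(p + 4)*(p^4 - 8*p^3 + 6*p^2 + 40*p + 25) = p*(p + 1)*(p + 4)*(p^3 - 9*p^2 + 15*p + 25) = p*(p - 5)*(p + 1)*(p + 4)*(p^2 - 4*p - 5) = p*(p - 5)^2*(p + 1)*(p + 4)*(p + 1)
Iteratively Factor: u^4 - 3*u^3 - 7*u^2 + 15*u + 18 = (u - 3)*(u^3 - 7*u - 6) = (u - 3)*(u + 2)*(u^2 - 2*u - 3) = (u - 3)^2*(u + 2)*(u + 1)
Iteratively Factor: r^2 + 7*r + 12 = (r + 3)*(r + 4)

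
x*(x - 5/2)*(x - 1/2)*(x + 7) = x^4 + 4*x^3 - 79*x^2/4 + 35*x/4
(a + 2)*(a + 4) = a^2 + 6*a + 8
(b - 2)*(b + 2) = b^2 - 4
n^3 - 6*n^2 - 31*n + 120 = (n - 8)*(n - 3)*(n + 5)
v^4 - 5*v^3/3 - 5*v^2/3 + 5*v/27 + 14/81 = (v - 7/3)*(v - 1/3)*(v + 1/3)*(v + 2/3)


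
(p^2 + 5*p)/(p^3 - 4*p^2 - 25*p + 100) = p/(p^2 - 9*p + 20)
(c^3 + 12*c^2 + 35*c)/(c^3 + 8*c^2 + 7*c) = (c + 5)/(c + 1)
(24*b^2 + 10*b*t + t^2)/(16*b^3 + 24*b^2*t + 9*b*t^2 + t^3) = (6*b + t)/(4*b^2 + 5*b*t + t^2)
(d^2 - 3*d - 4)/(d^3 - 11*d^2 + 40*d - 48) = (d + 1)/(d^2 - 7*d + 12)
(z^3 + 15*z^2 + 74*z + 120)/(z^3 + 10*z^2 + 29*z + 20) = (z + 6)/(z + 1)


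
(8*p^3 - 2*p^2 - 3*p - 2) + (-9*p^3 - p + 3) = -p^3 - 2*p^2 - 4*p + 1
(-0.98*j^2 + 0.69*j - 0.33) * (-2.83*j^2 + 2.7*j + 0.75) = 2.7734*j^4 - 4.5987*j^3 + 2.0619*j^2 - 0.3735*j - 0.2475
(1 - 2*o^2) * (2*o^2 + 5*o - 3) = -4*o^4 - 10*o^3 + 8*o^2 + 5*o - 3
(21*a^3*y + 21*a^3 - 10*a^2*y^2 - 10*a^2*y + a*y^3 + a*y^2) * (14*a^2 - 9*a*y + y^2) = 294*a^5*y + 294*a^5 - 329*a^4*y^2 - 329*a^4*y + 125*a^3*y^3 + 125*a^3*y^2 - 19*a^2*y^4 - 19*a^2*y^3 + a*y^5 + a*y^4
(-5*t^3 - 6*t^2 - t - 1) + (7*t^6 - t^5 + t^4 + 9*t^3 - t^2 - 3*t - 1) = 7*t^6 - t^5 + t^4 + 4*t^3 - 7*t^2 - 4*t - 2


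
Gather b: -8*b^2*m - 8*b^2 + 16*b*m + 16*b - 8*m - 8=b^2*(-8*m - 8) + b*(16*m + 16) - 8*m - 8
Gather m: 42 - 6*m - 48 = -6*m - 6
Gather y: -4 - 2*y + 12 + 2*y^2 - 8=2*y^2 - 2*y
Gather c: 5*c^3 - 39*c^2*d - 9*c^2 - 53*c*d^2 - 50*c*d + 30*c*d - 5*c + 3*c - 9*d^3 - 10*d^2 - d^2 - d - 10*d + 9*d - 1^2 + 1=5*c^3 + c^2*(-39*d - 9) + c*(-53*d^2 - 20*d - 2) - 9*d^3 - 11*d^2 - 2*d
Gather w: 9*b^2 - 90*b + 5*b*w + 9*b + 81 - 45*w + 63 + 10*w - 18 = 9*b^2 - 81*b + w*(5*b - 35) + 126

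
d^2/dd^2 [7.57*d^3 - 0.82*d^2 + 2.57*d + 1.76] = 45.42*d - 1.64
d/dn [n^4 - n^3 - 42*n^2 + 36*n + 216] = 4*n^3 - 3*n^2 - 84*n + 36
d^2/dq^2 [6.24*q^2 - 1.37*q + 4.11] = 12.4800000000000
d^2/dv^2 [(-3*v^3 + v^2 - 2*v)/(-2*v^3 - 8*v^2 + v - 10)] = 2*(-52*v^6 + 42*v^5 - 270*v^4 + 27*v^3 - 90*v^2 + 420*v - 80)/(8*v^9 + 96*v^8 + 372*v^7 + 536*v^6 + 774*v^5 + 1824*v^4 + 119*v^3 + 2430*v^2 - 300*v + 1000)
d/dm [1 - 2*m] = -2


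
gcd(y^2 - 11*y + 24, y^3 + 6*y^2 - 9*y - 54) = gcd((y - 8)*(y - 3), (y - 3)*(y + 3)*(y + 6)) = y - 3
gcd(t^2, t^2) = t^2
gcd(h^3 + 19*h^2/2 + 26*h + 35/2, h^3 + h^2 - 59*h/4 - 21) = h + 7/2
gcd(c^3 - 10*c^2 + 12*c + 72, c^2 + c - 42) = c - 6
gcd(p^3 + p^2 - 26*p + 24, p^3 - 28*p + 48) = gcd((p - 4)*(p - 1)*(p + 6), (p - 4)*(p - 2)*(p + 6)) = p^2 + 2*p - 24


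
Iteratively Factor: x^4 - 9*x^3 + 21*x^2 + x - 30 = (x - 5)*(x^3 - 4*x^2 + x + 6) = (x - 5)*(x - 3)*(x^2 - x - 2) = (x - 5)*(x - 3)*(x + 1)*(x - 2)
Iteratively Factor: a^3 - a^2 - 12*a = (a + 3)*(a^2 - 4*a) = (a - 4)*(a + 3)*(a)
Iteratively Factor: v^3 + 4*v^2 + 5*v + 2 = (v + 2)*(v^2 + 2*v + 1) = (v + 1)*(v + 2)*(v + 1)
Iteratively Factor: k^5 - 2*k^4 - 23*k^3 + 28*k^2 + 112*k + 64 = (k + 4)*(k^4 - 6*k^3 + k^2 + 24*k + 16) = (k - 4)*(k + 4)*(k^3 - 2*k^2 - 7*k - 4) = (k - 4)^2*(k + 4)*(k^2 + 2*k + 1) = (k - 4)^2*(k + 1)*(k + 4)*(k + 1)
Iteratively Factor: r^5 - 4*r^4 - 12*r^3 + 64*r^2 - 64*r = (r)*(r^4 - 4*r^3 - 12*r^2 + 64*r - 64) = r*(r - 4)*(r^3 - 12*r + 16) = r*(r - 4)*(r - 2)*(r^2 + 2*r - 8) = r*(r - 4)*(r - 2)*(r + 4)*(r - 2)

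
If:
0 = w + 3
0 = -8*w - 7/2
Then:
No Solution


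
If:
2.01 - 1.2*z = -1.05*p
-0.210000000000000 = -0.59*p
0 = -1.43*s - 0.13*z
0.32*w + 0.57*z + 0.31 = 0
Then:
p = 0.36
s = -0.18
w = -4.51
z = 1.99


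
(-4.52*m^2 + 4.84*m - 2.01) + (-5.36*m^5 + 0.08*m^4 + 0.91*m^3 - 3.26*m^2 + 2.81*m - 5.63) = -5.36*m^5 + 0.08*m^4 + 0.91*m^3 - 7.78*m^2 + 7.65*m - 7.64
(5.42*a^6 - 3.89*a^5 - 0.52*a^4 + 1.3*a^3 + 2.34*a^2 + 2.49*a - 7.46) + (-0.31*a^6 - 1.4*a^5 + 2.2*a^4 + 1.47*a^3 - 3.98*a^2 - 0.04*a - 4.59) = 5.11*a^6 - 5.29*a^5 + 1.68*a^4 + 2.77*a^3 - 1.64*a^2 + 2.45*a - 12.05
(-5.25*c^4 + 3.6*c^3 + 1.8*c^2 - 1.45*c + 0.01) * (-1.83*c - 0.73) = 9.6075*c^5 - 2.7555*c^4 - 5.922*c^3 + 1.3395*c^2 + 1.0402*c - 0.0073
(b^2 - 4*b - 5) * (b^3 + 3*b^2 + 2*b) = b^5 - b^4 - 15*b^3 - 23*b^2 - 10*b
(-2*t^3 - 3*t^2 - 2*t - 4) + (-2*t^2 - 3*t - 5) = -2*t^3 - 5*t^2 - 5*t - 9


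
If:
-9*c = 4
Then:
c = -4/9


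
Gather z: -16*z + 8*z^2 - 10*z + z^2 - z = 9*z^2 - 27*z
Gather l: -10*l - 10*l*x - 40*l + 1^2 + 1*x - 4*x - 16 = l*(-10*x - 50) - 3*x - 15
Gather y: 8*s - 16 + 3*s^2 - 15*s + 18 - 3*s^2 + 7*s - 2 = 0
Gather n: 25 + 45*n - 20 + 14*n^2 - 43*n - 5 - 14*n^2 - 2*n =0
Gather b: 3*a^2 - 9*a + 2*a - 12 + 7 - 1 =3*a^2 - 7*a - 6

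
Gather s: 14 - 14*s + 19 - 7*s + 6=39 - 21*s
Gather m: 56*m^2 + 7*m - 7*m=56*m^2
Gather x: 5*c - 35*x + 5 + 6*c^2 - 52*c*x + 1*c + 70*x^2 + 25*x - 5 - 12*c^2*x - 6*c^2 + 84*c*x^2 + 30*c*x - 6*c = x^2*(84*c + 70) + x*(-12*c^2 - 22*c - 10)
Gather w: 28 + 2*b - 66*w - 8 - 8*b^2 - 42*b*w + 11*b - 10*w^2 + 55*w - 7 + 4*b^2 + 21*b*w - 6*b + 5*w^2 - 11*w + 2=-4*b^2 + 7*b - 5*w^2 + w*(-21*b - 22) + 15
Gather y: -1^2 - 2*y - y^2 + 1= -y^2 - 2*y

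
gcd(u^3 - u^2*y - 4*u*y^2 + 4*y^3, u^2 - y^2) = -u + y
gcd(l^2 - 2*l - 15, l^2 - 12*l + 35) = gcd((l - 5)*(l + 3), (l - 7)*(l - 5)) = l - 5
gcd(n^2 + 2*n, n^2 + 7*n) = n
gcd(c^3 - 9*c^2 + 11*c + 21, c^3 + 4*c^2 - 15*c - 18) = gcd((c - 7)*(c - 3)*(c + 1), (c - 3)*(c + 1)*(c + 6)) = c^2 - 2*c - 3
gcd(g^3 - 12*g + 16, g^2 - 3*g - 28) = g + 4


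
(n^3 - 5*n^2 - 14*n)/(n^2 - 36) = n*(n^2 - 5*n - 14)/(n^2 - 36)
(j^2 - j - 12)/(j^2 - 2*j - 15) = (j - 4)/(j - 5)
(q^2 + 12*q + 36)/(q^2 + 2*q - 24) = (q + 6)/(q - 4)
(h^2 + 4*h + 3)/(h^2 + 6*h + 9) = (h + 1)/(h + 3)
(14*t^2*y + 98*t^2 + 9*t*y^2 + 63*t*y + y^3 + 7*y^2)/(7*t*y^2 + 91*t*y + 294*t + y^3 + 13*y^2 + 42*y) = (2*t + y)/(y + 6)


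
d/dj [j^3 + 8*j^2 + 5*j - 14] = 3*j^2 + 16*j + 5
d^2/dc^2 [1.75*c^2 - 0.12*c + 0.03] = 3.50000000000000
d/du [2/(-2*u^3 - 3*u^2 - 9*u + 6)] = 6*(2*u^2 + 2*u + 3)/(2*u^3 + 3*u^2 + 9*u - 6)^2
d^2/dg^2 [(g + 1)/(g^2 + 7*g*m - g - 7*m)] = 2*((g + 1)*(2*g + 7*m - 1)^2 - (3*g + 7*m)*(g^2 + 7*g*m - g - 7*m))/(g^2 + 7*g*m - g - 7*m)^3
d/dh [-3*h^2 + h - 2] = 1 - 6*h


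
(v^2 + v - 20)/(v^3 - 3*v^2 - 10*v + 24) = (v + 5)/(v^2 + v - 6)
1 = 1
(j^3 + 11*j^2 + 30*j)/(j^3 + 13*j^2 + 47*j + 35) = j*(j + 6)/(j^2 + 8*j + 7)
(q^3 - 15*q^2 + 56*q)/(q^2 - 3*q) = (q^2 - 15*q + 56)/(q - 3)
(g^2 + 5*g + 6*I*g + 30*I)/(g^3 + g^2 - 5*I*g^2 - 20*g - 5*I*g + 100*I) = (g + 6*I)/(g^2 - g*(4 + 5*I) + 20*I)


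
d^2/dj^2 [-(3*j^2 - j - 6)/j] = 12/j^3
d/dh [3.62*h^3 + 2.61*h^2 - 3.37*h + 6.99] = 10.86*h^2 + 5.22*h - 3.37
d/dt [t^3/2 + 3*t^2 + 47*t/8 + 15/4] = 3*t^2/2 + 6*t + 47/8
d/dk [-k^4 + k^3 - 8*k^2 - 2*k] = -4*k^3 + 3*k^2 - 16*k - 2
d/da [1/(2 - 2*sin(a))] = cos(a)/(2*(sin(a) - 1)^2)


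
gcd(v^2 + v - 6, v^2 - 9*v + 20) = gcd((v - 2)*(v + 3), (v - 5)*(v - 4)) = 1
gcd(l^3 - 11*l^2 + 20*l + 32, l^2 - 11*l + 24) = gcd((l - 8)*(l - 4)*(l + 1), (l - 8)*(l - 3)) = l - 8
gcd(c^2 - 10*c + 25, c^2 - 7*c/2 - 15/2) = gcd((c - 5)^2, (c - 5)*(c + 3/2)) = c - 5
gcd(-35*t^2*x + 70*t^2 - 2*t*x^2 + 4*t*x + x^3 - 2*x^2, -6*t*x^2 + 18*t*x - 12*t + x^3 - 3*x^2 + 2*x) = x - 2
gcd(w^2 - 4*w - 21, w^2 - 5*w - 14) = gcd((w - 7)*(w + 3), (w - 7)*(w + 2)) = w - 7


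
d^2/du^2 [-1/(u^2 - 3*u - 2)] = 2*(-u^2 + 3*u + (2*u - 3)^2 + 2)/(-u^2 + 3*u + 2)^3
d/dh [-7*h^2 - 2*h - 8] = -14*h - 2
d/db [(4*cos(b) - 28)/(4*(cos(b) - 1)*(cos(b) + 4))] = (cos(b)^2 - 14*cos(b) - 17)*sin(b)/((cos(b) - 1)^2*(cos(b) + 4)^2)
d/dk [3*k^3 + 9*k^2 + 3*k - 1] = 9*k^2 + 18*k + 3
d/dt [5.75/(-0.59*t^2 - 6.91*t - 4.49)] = (6.785*t + 39.7325)/(0.59*t^2 + 6.91*t + 4.49)^2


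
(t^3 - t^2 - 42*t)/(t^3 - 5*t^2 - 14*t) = (t + 6)/(t + 2)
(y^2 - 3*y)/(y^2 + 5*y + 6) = y*(y - 3)/(y^2 + 5*y + 6)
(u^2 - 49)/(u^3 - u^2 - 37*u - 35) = (u + 7)/(u^2 + 6*u + 5)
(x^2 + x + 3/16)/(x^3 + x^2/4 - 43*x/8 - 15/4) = (4*x + 1)/(2*(2*x^2 - x - 10))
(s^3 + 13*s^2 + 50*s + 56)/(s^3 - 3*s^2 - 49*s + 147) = (s^2 + 6*s + 8)/(s^2 - 10*s + 21)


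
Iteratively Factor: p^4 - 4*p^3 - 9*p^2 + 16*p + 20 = (p - 2)*(p^3 - 2*p^2 - 13*p - 10) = (p - 5)*(p - 2)*(p^2 + 3*p + 2) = (p - 5)*(p - 2)*(p + 1)*(p + 2)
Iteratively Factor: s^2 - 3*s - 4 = (s + 1)*(s - 4)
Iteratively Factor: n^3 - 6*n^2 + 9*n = (n)*(n^2 - 6*n + 9) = n*(n - 3)*(n - 3)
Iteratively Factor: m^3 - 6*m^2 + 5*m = (m - 1)*(m^2 - 5*m) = m*(m - 1)*(m - 5)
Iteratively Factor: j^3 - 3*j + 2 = (j - 1)*(j^2 + j - 2) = (j - 1)*(j + 2)*(j - 1)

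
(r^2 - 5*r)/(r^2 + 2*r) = (r - 5)/(r + 2)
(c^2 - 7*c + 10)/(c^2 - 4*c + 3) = (c^2 - 7*c + 10)/(c^2 - 4*c + 3)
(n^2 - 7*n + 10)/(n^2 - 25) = (n - 2)/(n + 5)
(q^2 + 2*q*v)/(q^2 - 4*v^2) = q/(q - 2*v)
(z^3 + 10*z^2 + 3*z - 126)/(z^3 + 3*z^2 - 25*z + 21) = (z + 6)/(z - 1)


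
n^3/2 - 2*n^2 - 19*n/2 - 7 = (n/2 + 1/2)*(n - 7)*(n + 2)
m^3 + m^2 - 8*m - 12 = (m - 3)*(m + 2)^2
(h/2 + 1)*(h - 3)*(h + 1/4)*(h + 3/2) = h^4/2 + 3*h^3/8 - 59*h^2/16 - 87*h/16 - 9/8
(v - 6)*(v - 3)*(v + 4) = v^3 - 5*v^2 - 18*v + 72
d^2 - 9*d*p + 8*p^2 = (d - 8*p)*(d - p)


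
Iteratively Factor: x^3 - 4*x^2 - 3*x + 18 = (x - 3)*(x^2 - x - 6) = (x - 3)^2*(x + 2)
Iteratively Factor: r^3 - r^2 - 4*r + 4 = (r - 2)*(r^2 + r - 2) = (r - 2)*(r + 2)*(r - 1)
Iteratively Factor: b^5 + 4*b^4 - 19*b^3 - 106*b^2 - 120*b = (b + 2)*(b^4 + 2*b^3 - 23*b^2 - 60*b) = (b - 5)*(b + 2)*(b^3 + 7*b^2 + 12*b) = (b - 5)*(b + 2)*(b + 3)*(b^2 + 4*b) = (b - 5)*(b + 2)*(b + 3)*(b + 4)*(b)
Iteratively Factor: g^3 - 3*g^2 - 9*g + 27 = (g - 3)*(g^2 - 9) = (g - 3)*(g + 3)*(g - 3)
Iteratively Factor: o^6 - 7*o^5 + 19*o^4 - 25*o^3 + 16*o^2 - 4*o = (o - 1)*(o^5 - 6*o^4 + 13*o^3 - 12*o^2 + 4*o) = (o - 1)^2*(o^4 - 5*o^3 + 8*o^2 - 4*o) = (o - 2)*(o - 1)^2*(o^3 - 3*o^2 + 2*o) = o*(o - 2)*(o - 1)^2*(o^2 - 3*o + 2) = o*(o - 2)^2*(o - 1)^2*(o - 1)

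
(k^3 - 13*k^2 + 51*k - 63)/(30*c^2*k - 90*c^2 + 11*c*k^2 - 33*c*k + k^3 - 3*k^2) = (k^2 - 10*k + 21)/(30*c^2 + 11*c*k + k^2)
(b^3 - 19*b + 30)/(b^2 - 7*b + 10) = (b^2 + 2*b - 15)/(b - 5)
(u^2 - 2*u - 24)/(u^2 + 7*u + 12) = (u - 6)/(u + 3)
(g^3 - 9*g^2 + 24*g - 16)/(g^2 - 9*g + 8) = (g^2 - 8*g + 16)/(g - 8)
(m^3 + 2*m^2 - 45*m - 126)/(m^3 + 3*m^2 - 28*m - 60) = (m^2 - 4*m - 21)/(m^2 - 3*m - 10)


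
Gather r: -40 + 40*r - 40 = 40*r - 80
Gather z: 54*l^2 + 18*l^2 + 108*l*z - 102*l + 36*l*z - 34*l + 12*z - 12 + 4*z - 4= 72*l^2 - 136*l + z*(144*l + 16) - 16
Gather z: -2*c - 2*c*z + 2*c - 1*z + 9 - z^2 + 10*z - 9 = -z^2 + z*(9 - 2*c)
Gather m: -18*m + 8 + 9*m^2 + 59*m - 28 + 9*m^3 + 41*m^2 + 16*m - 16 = 9*m^3 + 50*m^2 + 57*m - 36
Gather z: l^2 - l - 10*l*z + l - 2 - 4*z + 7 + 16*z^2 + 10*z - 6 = l^2 + 16*z^2 + z*(6 - 10*l) - 1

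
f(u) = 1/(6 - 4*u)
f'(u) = 4/(6 - 4*u)^2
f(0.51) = 0.25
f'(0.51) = 0.26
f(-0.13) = 0.15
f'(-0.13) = 0.09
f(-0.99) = 0.10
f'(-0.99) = 0.04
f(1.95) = -0.56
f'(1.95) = 1.23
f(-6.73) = 0.03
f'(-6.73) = 0.00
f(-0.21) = 0.15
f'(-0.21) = 0.09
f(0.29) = 0.21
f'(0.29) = 0.17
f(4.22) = -0.09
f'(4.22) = 0.03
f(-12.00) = 0.02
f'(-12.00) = 0.00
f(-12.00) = 0.02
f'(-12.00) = 0.00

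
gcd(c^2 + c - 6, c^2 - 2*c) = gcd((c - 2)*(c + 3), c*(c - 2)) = c - 2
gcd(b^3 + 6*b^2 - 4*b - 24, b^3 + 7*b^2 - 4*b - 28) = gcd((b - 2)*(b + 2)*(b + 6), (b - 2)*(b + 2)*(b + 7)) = b^2 - 4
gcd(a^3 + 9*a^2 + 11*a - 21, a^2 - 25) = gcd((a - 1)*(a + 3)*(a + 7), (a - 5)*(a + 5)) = 1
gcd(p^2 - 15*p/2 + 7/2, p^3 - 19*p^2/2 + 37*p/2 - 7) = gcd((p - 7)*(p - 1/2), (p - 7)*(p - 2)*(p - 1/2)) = p^2 - 15*p/2 + 7/2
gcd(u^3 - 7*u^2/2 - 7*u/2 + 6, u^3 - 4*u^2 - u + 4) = u^2 - 5*u + 4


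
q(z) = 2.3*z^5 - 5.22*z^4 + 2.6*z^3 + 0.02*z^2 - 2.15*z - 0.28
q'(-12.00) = 275665.21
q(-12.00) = -685019.92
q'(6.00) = 10672.81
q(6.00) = 11668.82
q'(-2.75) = 1148.67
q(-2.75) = -708.56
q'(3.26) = 656.35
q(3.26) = 340.29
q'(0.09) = -2.10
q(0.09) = -0.47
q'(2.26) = 96.77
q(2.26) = 24.40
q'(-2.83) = 1271.09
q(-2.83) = -805.29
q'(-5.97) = 19326.52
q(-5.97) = -24612.91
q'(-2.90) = 1385.95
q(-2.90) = -898.25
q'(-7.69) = 50170.52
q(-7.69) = -81272.50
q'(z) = 11.5*z^4 - 20.88*z^3 + 7.8*z^2 + 0.04*z - 2.15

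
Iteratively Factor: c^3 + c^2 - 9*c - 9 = (c + 1)*(c^2 - 9) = (c + 1)*(c + 3)*(c - 3)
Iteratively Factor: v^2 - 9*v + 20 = (v - 5)*(v - 4)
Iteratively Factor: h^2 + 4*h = (h)*(h + 4)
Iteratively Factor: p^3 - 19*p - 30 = (p - 5)*(p^2 + 5*p + 6) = (p - 5)*(p + 3)*(p + 2)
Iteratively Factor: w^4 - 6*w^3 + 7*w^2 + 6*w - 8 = (w - 1)*(w^3 - 5*w^2 + 2*w + 8) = (w - 2)*(w - 1)*(w^2 - 3*w - 4) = (w - 4)*(w - 2)*(w - 1)*(w + 1)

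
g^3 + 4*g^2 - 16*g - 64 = (g - 4)*(g + 4)^2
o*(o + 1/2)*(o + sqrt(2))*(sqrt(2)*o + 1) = sqrt(2)*o^4 + sqrt(2)*o^3/2 + 3*o^3 + sqrt(2)*o^2 + 3*o^2/2 + sqrt(2)*o/2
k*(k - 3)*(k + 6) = k^3 + 3*k^2 - 18*k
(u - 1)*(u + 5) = u^2 + 4*u - 5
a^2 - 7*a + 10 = (a - 5)*(a - 2)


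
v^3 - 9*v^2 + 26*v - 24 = (v - 4)*(v - 3)*(v - 2)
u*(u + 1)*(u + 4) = u^3 + 5*u^2 + 4*u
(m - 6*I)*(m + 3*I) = m^2 - 3*I*m + 18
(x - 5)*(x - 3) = x^2 - 8*x + 15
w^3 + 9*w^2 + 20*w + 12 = (w + 1)*(w + 2)*(w + 6)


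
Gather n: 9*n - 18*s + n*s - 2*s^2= n*(s + 9) - 2*s^2 - 18*s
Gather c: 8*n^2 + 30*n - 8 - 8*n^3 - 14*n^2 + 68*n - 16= -8*n^3 - 6*n^2 + 98*n - 24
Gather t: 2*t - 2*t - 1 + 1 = 0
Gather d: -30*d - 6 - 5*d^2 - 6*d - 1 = -5*d^2 - 36*d - 7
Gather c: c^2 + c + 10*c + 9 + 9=c^2 + 11*c + 18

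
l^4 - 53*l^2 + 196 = (l - 7)*(l - 2)*(l + 2)*(l + 7)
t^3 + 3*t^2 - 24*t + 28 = (t - 2)^2*(t + 7)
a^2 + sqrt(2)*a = a*(a + sqrt(2))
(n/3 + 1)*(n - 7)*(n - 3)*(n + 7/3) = n^4/3 - 14*n^3/9 - 76*n^2/9 + 14*n + 49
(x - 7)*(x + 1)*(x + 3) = x^3 - 3*x^2 - 25*x - 21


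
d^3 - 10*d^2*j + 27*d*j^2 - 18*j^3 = (d - 6*j)*(d - 3*j)*(d - j)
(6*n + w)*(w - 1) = 6*n*w - 6*n + w^2 - w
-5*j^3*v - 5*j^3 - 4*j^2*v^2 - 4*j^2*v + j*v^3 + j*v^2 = (-5*j + v)*(j + v)*(j*v + j)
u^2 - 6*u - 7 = (u - 7)*(u + 1)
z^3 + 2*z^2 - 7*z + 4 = (z - 1)^2*(z + 4)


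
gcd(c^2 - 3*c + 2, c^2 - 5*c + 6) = c - 2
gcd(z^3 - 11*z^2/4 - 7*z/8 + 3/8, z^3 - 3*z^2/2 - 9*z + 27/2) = z - 3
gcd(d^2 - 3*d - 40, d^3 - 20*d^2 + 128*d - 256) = d - 8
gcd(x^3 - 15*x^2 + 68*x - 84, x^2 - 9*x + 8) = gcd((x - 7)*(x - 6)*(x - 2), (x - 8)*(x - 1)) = 1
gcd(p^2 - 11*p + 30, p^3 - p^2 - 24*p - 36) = p - 6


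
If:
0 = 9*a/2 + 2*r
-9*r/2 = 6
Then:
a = 16/27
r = -4/3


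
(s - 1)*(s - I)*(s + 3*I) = s^3 - s^2 + 2*I*s^2 + 3*s - 2*I*s - 3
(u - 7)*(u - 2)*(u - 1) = u^3 - 10*u^2 + 23*u - 14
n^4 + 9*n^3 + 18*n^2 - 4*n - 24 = (n - 1)*(n + 2)^2*(n + 6)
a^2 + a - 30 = (a - 5)*(a + 6)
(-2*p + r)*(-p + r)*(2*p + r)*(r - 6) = 4*p^3*r - 24*p^3 - 4*p^2*r^2 + 24*p^2*r - p*r^3 + 6*p*r^2 + r^4 - 6*r^3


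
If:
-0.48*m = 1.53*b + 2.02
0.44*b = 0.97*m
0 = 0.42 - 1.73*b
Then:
No Solution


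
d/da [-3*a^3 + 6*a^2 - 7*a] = -9*a^2 + 12*a - 7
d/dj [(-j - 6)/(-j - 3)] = -3/(j + 3)^2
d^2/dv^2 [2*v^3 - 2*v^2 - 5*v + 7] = 12*v - 4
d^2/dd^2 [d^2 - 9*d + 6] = 2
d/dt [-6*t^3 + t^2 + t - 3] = -18*t^2 + 2*t + 1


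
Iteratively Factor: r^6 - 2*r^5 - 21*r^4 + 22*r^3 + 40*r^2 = (r)*(r^5 - 2*r^4 - 21*r^3 + 22*r^2 + 40*r) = r^2*(r^4 - 2*r^3 - 21*r^2 + 22*r + 40) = r^2*(r + 4)*(r^3 - 6*r^2 + 3*r + 10) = r^2*(r - 2)*(r + 4)*(r^2 - 4*r - 5) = r^2*(r - 2)*(r + 1)*(r + 4)*(r - 5)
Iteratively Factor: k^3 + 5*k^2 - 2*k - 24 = (k - 2)*(k^2 + 7*k + 12) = (k - 2)*(k + 4)*(k + 3)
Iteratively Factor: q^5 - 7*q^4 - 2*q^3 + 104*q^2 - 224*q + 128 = (q - 2)*(q^4 - 5*q^3 - 12*q^2 + 80*q - 64) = (q - 4)*(q - 2)*(q^3 - q^2 - 16*q + 16) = (q - 4)*(q - 2)*(q + 4)*(q^2 - 5*q + 4) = (q - 4)^2*(q - 2)*(q + 4)*(q - 1)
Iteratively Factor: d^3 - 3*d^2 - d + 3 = (d + 1)*(d^2 - 4*d + 3) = (d - 1)*(d + 1)*(d - 3)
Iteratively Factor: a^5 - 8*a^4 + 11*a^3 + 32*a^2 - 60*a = (a)*(a^4 - 8*a^3 + 11*a^2 + 32*a - 60) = a*(a - 5)*(a^3 - 3*a^2 - 4*a + 12) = a*(a - 5)*(a - 2)*(a^2 - a - 6) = a*(a - 5)*(a - 3)*(a - 2)*(a + 2)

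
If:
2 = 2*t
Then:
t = 1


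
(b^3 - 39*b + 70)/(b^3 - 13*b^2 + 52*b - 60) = (b + 7)/(b - 6)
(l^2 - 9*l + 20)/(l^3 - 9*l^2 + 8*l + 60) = (l - 4)/(l^2 - 4*l - 12)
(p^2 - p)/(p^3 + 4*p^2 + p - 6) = p/(p^2 + 5*p + 6)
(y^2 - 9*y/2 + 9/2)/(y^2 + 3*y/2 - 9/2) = (y - 3)/(y + 3)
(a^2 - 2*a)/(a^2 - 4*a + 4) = a/(a - 2)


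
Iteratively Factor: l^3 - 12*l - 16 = (l + 2)*(l^2 - 2*l - 8) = (l - 4)*(l + 2)*(l + 2)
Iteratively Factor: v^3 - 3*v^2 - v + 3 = (v + 1)*(v^2 - 4*v + 3) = (v - 1)*(v + 1)*(v - 3)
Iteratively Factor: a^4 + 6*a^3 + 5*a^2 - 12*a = (a - 1)*(a^3 + 7*a^2 + 12*a) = (a - 1)*(a + 4)*(a^2 + 3*a) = a*(a - 1)*(a + 4)*(a + 3)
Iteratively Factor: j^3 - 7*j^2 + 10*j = (j - 5)*(j^2 - 2*j) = j*(j - 5)*(j - 2)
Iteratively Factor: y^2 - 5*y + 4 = (y - 1)*(y - 4)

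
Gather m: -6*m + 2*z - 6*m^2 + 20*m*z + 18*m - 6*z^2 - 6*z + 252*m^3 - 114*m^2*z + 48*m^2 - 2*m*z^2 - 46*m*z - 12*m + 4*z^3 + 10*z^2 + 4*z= 252*m^3 + m^2*(42 - 114*z) + m*(-2*z^2 - 26*z) + 4*z^3 + 4*z^2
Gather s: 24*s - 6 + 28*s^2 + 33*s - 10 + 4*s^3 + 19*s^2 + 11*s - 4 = 4*s^3 + 47*s^2 + 68*s - 20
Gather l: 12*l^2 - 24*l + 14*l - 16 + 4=12*l^2 - 10*l - 12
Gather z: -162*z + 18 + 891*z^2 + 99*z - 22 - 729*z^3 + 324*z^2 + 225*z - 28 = -729*z^3 + 1215*z^2 + 162*z - 32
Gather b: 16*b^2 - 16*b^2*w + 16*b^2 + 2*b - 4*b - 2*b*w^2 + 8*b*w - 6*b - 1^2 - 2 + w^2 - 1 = b^2*(32 - 16*w) + b*(-2*w^2 + 8*w - 8) + w^2 - 4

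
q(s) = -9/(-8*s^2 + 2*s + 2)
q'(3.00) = -0.10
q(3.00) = 0.14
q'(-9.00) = 0.00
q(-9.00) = 0.01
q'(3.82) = -0.05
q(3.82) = 0.08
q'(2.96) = -0.11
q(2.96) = 0.14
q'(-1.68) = 0.45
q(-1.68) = 0.38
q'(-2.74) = 0.10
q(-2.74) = 0.14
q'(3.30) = -0.07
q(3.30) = 0.11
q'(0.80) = -42.07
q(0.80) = 5.92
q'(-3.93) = 0.03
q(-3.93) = 0.07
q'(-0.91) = 3.59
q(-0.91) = 1.40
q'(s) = -9*(16*s - 2)/(-8*s^2 + 2*s + 2)^2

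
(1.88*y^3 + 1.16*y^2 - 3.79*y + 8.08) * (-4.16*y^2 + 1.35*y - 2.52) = -7.8208*y^5 - 2.2876*y^4 + 12.5948*y^3 - 41.6525*y^2 + 20.4588*y - 20.3616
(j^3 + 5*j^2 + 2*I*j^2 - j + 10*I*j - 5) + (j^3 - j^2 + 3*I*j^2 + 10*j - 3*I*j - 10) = 2*j^3 + 4*j^2 + 5*I*j^2 + 9*j + 7*I*j - 15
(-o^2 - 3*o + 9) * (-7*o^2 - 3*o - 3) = 7*o^4 + 24*o^3 - 51*o^2 - 18*o - 27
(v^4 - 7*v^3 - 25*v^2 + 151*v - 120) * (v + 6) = v^5 - v^4 - 67*v^3 + v^2 + 786*v - 720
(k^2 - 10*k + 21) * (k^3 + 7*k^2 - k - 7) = k^5 - 3*k^4 - 50*k^3 + 150*k^2 + 49*k - 147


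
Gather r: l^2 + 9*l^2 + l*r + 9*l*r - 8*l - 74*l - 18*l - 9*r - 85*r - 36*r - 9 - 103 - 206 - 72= 10*l^2 - 100*l + r*(10*l - 130) - 390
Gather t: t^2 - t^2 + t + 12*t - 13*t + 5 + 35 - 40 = 0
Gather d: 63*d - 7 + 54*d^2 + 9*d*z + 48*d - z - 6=54*d^2 + d*(9*z + 111) - z - 13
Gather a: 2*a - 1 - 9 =2*a - 10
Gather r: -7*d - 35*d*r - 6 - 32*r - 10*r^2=-7*d - 10*r^2 + r*(-35*d - 32) - 6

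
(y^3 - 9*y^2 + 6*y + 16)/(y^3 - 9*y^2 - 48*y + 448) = (y^2 - y - 2)/(y^2 - y - 56)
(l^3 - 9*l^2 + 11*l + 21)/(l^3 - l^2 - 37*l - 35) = (l - 3)/(l + 5)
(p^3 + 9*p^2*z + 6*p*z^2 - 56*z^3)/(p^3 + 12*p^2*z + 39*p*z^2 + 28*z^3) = (p - 2*z)/(p + z)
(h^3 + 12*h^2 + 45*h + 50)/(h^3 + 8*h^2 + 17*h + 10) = (h + 5)/(h + 1)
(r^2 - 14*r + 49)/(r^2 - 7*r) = (r - 7)/r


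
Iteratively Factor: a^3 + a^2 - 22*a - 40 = (a - 5)*(a^2 + 6*a + 8) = (a - 5)*(a + 4)*(a + 2)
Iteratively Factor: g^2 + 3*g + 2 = (g + 1)*(g + 2)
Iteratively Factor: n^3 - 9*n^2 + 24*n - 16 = (n - 4)*(n^2 - 5*n + 4) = (n - 4)*(n - 1)*(n - 4)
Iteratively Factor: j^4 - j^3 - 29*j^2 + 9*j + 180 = (j + 4)*(j^3 - 5*j^2 - 9*j + 45) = (j - 5)*(j + 4)*(j^2 - 9) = (j - 5)*(j + 3)*(j + 4)*(j - 3)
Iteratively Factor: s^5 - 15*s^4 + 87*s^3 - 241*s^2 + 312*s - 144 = (s - 3)*(s^4 - 12*s^3 + 51*s^2 - 88*s + 48) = (s - 3)^2*(s^3 - 9*s^2 + 24*s - 16) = (s - 3)^2*(s - 1)*(s^2 - 8*s + 16) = (s - 4)*(s - 3)^2*(s - 1)*(s - 4)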